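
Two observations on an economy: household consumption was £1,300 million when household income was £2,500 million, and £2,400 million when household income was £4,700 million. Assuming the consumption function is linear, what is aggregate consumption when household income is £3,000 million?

MPC = (2400 − 1300)/(4700 − 2500) = 1100/2200 = 0.5
a = 1300 − 0.5(2500) = 1300 − 1250 = 50
C = 50 + 0.5(3000) = 50 + 1500 = 1550

C = 1550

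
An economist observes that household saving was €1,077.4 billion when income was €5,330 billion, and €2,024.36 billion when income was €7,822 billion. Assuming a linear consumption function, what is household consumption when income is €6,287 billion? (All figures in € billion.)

C = 4845.94

MPS = ΔS/ΔY = (2024.36 − 1077.4)/(7822 − 5330) = 946.96/2492 = 0.38
MPC = 1 − MPS = 0.62
Autonomous saving = 1077.4 − 0.38(5330) = -948, so a = 948
C = 948 + 0.62(6287) = 948 + 3897.94 = 4845.94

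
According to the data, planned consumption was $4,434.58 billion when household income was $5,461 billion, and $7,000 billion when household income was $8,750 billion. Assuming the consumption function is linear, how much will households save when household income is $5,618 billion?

S = 1060.96

MPC = (7000 − 4434.58)/(8750 − 5461) = 2565.42/3289 = 0.78
a = 4434.58 − 0.78(5461) = 4434.58 − 4259.58 = 175
C = 175 + 0.78(5618) = 4557.04
S = 5618 − 4557.04 = 1060.96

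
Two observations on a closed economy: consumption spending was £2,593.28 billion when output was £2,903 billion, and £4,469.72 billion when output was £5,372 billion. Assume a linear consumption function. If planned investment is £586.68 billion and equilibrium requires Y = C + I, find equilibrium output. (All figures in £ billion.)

MPC = (4469.72 − 2593.28)/(5372 − 2903) = 1876.44/2469 = 0.76
a = 2593.28 − 0.76(2903) = 387
Equilibrium: Y = 387 + 0.76Y + 586.68
0.24Y = 973.68, so Y = 973.68/0.24 = 4057

Y = 4057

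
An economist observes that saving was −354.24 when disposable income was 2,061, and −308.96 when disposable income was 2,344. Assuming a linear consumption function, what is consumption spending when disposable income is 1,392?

MPS = ΔS/ΔY = (-308.96 − (-354.24))/(2344 − 2061) = 45.28/283 = 0.16
MPC = 1 − MPS = 0.84
Autonomous saving = -354.24 − 0.16(2061) = -684, so a = 684
C = 684 + 0.84(1392) = 684 + 1169.28 = 1853.28

C = 1853.28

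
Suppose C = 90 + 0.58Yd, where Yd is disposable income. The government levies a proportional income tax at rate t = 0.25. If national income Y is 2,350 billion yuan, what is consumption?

C = 1112.25

Yd = (1 − 0.25)(2350) = 0.75(2350) = 1762.5
C = 90 + 0.58(1762.5) = 90 + 1022.25 = 1112.25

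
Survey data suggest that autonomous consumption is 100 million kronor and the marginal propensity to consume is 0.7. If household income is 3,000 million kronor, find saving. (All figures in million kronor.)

C = 100 + 0.7(3000) = 100 + 2100 = 2200
S = Y − C = 3000 − 2200 = 800

S = 800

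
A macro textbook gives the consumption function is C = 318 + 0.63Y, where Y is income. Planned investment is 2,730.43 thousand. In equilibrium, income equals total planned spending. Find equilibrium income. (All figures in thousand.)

Y = C + I = 318 + 0.63Y + 2730.43
Y − 0.63Y = 3048.43
0.37Y = 3048.43, so Y = 3048.43/0.37 = 8239

Y = 8239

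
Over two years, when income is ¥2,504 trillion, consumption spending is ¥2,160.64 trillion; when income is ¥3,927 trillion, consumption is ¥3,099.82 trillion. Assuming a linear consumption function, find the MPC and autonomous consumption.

MPC = ΔC/ΔY = (3099.82 − 2160.64)/(3927 − 2504) = 939.18/1423 = 0.66
a = C − MPC·Y = 2160.64 − 0.66(2504) = 2160.64 − 1652.64 = 508

MPC = 0.66; a = 508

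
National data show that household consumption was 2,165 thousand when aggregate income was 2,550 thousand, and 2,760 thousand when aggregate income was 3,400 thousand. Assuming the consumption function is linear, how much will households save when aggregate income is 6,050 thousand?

MPC = (2760 − 2165)/(3400 − 2550) = 595/850 = 0.7
a = 2165 − 0.7(2550) = 2165 − 1785 = 380
C = 380 + 0.7(6050) = 4615
S = 6050 − 4615 = 1435

S = 1435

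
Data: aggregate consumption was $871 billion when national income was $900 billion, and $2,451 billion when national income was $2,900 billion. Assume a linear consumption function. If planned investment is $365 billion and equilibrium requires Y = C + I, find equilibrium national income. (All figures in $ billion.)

Y = 2500

MPC = (2451 − 871)/(2900 − 900) = 1580/2000 = 0.79
a = 871 − 0.79(900) = 160
Equilibrium: Y = 160 + 0.79Y + 365
0.21Y = 525, so Y = 525/0.21 = 2500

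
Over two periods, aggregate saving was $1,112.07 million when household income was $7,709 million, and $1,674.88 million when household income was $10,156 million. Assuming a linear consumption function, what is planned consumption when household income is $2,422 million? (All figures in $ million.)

C = 2525.94

MPS = ΔS/ΔY = (1674.88 − 1112.07)/(10156 − 7709) = 562.81/2447 = 0.23
MPC = 1 − MPS = 0.77
Autonomous saving = 1112.07 − 0.23(7709) = -661, so a = 661
C = 661 + 0.77(2422) = 661 + 1864.94 = 2525.94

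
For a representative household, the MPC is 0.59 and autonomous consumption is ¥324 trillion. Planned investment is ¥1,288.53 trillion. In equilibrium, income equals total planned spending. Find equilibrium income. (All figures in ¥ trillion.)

Y = C + I = 324 + 0.59Y + 1288.53
Y − 0.59Y = 1612.53
0.41Y = 1612.53, so Y = 1612.53/0.41 = 3933

Y = 3933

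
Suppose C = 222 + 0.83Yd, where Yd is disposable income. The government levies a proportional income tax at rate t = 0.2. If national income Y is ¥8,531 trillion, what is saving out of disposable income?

S = 938.216

Yd = (1 − 0.2)(8531) = 0.8(8531) = 6824.8
C = 222 + 0.83(6824.8) = 222 + 5664.584 = 5886.584
S = Yd − C = 6824.8 − 5886.584 = 938.216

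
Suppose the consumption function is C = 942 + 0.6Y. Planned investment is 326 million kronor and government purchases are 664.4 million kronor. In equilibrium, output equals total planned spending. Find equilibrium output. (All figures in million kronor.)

Y = C + I + G = 942 + 0.6Y + 326 + 664.4
Y − 0.6Y = 1932.4
0.4Y = 1932.4, so Y = 1932.4/0.4 = 4831

Y = 4831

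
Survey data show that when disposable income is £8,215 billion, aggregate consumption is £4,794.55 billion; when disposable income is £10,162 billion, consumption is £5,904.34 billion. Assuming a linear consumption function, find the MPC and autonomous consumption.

MPC = ΔC/ΔY = (5904.34 − 4794.55)/(10162 − 8215) = 1109.79/1947 = 0.57
a = C − MPC·Y = 4794.55 − 0.57(8215) = 4794.55 − 4682.55 = 112

MPC = 0.57; a = 112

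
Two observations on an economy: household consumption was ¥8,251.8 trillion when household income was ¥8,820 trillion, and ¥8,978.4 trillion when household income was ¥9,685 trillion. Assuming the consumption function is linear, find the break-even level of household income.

MPC = (8978.4 − 8251.8)/(9685 − 8820) = 726.6/865 = 0.84
a = 8251.8 − 0.84(8820) = 8251.8 − 7408.8 = 843
Break-even: Y = a/(1−MPC) = 843/0.16 = 5268.75

Y = 5268.75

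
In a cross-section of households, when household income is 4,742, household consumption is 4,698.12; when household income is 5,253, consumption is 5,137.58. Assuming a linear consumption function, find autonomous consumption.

MPC = ΔC/ΔY = (5137.58 − 4698.12)/(5253 − 4742) = 439.46/511 = 0.86
a = C − MPC·Y = 4698.12 − 0.86(4742) = 4698.12 − 4078.12 = 620

a = 620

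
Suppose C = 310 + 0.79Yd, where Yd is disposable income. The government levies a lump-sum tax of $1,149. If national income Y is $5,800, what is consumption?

C = 3984.29

Yd = Y − T = 5800 − 1149 = 4651
C = 310 + 0.79(4651) = 310 + 3674.29 = 3984.29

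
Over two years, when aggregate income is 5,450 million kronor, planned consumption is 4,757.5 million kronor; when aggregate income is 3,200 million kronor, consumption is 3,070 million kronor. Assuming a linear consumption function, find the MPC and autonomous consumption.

MPC = ΔC/ΔY = (4757.5 − 3070)/(5450 − 3200) = 1687.5/2250 = 0.75
a = C − MPC·Y = 3070 − 0.75(3200) = 3070 − 2400 = 670

MPC = 0.75; a = 670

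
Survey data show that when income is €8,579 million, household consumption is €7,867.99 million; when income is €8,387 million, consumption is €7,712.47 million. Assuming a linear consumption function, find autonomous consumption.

MPC = ΔC/ΔY = (7867.99 − 7712.47)/(8579 − 8387) = 155.52/192 = 0.81
a = C − MPC·Y = 7712.47 − 0.81(8387) = 7712.47 − 6793.47 = 919

a = 919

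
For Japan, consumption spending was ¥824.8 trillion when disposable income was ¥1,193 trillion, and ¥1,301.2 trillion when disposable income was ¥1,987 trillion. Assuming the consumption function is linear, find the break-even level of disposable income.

Y = 272.5

MPC = (1301.2 − 824.8)/(1987 − 1193) = 476.4/794 = 0.6
a = 824.8 − 0.6(1193) = 824.8 − 715.8 = 109
Break-even: Y = a/(1−MPC) = 109/0.4 = 272.5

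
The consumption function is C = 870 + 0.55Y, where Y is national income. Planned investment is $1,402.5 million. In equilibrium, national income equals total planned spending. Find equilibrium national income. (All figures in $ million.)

Y = 5050

Y = C + I = 870 + 0.55Y + 1402.5
Y − 0.55Y = 2272.5
0.45Y = 2272.5, so Y = 2272.5/0.45 = 5050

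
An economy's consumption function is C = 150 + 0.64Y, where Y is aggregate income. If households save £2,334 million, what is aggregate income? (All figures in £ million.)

Y = 6900

S = Y − C = -150 + 0.36Y
-150 + 0.36Y = 2334, so 0.36Y = 2484 and Y = 6900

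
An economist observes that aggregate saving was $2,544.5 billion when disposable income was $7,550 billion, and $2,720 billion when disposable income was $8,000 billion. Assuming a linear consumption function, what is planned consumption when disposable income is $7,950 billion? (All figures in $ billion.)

MPS = ΔS/ΔY = (2720 − 2544.5)/(8000 − 7550) = 175.5/450 = 0.39
MPC = 1 − MPS = 0.61
Autonomous saving = 2544.5 − 0.39(7550) = -400, so a = 400
C = 400 + 0.61(7950) = 400 + 4849.5 = 5249.5

C = 5249.5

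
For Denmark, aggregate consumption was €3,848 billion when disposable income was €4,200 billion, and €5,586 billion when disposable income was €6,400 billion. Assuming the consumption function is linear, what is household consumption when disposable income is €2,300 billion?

MPC = (5586 − 3848)/(6400 − 4200) = 1738/2200 = 0.79
a = 3848 − 0.79(4200) = 3848 − 3318 = 530
C = 530 + 0.79(2300) = 530 + 1817 = 2347

C = 2347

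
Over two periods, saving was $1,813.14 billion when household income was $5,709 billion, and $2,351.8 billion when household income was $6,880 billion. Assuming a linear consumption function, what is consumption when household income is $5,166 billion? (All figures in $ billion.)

C = 3602.64

MPS = ΔS/ΔY = (2351.8 − 1813.14)/(6880 − 5709) = 538.66/1171 = 0.46
MPC = 1 − MPS = 0.54
Autonomous saving = 1813.14 − 0.46(5709) = -813, so a = 813
C = 813 + 0.54(5166) = 813 + 2789.64 = 3602.64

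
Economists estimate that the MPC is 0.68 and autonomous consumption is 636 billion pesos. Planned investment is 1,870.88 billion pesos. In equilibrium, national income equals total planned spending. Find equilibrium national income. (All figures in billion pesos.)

Y = 7834

Y = C + I = 636 + 0.68Y + 1870.88
Y − 0.68Y = 2506.88
0.32Y = 2506.88, so Y = 2506.88/0.32 = 7834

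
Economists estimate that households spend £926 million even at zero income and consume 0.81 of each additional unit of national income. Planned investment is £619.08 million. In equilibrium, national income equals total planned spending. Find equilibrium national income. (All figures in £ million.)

Y = 8132

Y = C + I = 926 + 0.81Y + 619.08
Y − 0.81Y = 1545.08
0.19Y = 1545.08, so Y = 1545.08/0.19 = 8132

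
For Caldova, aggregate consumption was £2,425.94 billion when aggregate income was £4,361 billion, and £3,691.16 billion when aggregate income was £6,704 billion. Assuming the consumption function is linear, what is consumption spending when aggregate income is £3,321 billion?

C = 1864.34

MPC = (3691.16 − 2425.94)/(6704 − 4361) = 1265.22/2343 = 0.54
a = 2425.94 − 0.54(4361) = 2425.94 − 2354.94 = 71
C = 71 + 0.54(3321) = 71 + 1793.34 = 1864.34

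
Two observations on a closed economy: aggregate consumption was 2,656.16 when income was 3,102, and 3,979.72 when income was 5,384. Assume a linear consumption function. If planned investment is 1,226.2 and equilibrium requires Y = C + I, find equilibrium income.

Y = 4960

MPC = (3979.72 − 2656.16)/(5384 − 3102) = 1323.56/2282 = 0.58
a = 2656.16 − 0.58(3102) = 857
Equilibrium: Y = 857 + 0.58Y + 1226.2
0.42Y = 2083.2, so Y = 2083.2/0.42 = 4960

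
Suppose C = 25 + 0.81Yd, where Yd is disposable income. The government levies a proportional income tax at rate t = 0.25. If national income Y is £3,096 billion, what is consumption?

Yd = (1 − 0.25)(3096) = 0.75(3096) = 2322
C = 25 + 0.81(2322) = 25 + 1880.82 = 1905.82

C = 1905.82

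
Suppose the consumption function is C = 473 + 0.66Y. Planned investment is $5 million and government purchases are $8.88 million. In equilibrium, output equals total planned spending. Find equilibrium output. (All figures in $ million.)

Y = C + I + G = 473 + 0.66Y + 5 + 8.88
Y − 0.66Y = 486.88
0.34Y = 486.88, so Y = 486.88/0.34 = 1432

Y = 1432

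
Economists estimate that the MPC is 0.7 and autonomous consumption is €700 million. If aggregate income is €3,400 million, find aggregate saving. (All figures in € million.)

C = 700 + 0.7(3400) = 700 + 2380 = 3080
S = Y − C = 3400 − 3080 = 320

S = 320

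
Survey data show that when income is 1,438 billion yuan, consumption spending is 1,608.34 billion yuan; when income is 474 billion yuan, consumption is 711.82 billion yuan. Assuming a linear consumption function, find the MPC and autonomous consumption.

MPC = ΔC/ΔY = (1608.34 − 711.82)/(1438 − 474) = 896.52/964 = 0.93
a = C − MPC·Y = 711.82 − 0.93(474) = 711.82 − 440.82 = 271

MPC = 0.93; a = 271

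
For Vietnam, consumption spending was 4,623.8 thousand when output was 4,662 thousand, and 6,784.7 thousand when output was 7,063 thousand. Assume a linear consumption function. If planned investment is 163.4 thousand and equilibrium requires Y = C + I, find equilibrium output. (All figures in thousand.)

MPC = (6784.7 − 4623.8)/(7063 − 4662) = 2160.9/2401 = 0.9
a = 4623.8 − 0.9(4662) = 428
Equilibrium: Y = 428 + 0.9Y + 163.4
0.1Y = 591.4, so Y = 591.4/0.1 = 5914

Y = 5914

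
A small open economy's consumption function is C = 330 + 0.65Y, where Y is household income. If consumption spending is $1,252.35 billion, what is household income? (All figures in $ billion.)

330 + 0.65Y = 1252.35
0.65Y = 922.35, so Y = 922.35/0.65 = 1419

Y = 1419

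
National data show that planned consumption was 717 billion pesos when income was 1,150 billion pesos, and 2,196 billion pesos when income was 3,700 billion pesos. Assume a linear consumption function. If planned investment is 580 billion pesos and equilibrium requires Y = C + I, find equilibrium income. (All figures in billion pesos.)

Y = 1500

MPC = (2196 − 717)/(3700 − 1150) = 1479/2550 = 0.58
a = 717 − 0.58(1150) = 50
Equilibrium: Y = 50 + 0.58Y + 580
0.42Y = 630, so Y = 630/0.42 = 1500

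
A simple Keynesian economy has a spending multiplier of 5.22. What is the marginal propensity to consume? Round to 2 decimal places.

k = 1/(1 − MPC), so 1 − MPC = 1/k = 1/5.22 = 0.1916
MPC = 1 − 0.1916 = 0.81

MPC = 0.81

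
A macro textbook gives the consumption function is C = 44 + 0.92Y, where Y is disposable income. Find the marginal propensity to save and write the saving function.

MPS = 1 − MPC = 1 − 0.92 = 0.08
S = Y − C = -44 + 0.08Y

MPS = 0.08; S = -44 + 0.08Y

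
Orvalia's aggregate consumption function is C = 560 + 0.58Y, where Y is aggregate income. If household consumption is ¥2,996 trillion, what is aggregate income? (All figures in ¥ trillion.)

Y = 4200

560 + 0.58Y = 2996
0.58Y = 2436, so Y = 2436/0.58 = 4200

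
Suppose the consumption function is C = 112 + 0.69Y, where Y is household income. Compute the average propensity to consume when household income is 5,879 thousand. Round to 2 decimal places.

C = 112 + 0.69(5879) = 4168.51
APC = C/Y = 4168.51/5879 = 0.71

APC = 0.71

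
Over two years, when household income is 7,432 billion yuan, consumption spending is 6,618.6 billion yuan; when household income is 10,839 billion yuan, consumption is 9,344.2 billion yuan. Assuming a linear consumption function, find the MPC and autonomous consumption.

MPC = ΔC/ΔY = (9344.2 − 6618.6)/(10839 − 7432) = 2725.6/3407 = 0.8
a = C − MPC·Y = 6618.6 − 0.8(7432) = 6618.6 − 5945.6 = 673

MPC = 0.8; a = 673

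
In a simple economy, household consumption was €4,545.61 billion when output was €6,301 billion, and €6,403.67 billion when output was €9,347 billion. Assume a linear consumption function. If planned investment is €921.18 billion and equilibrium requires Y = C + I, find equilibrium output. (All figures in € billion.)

MPC = (6403.67 − 4545.61)/(9347 − 6301) = 1858.06/3046 = 0.61
a = 4545.61 − 0.61(6301) = 702
Equilibrium: Y = 702 + 0.61Y + 921.18
0.39Y = 1623.18, so Y = 1623.18/0.39 = 4162

Y = 4162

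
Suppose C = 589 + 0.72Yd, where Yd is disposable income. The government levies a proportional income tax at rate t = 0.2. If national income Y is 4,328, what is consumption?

C = 3081.928

Yd = (1 − 0.2)(4328) = 0.8(4328) = 3462.4
C = 589 + 0.72(3462.4) = 589 + 2492.928 = 3081.928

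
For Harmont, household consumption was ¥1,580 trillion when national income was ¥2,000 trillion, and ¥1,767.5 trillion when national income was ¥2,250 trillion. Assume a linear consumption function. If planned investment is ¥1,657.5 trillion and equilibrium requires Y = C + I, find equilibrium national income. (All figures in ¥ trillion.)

Y = 6950

MPC = (1767.5 − 1580)/(2250 − 2000) = 187.5/250 = 0.75
a = 1580 − 0.75(2000) = 80
Equilibrium: Y = 80 + 0.75Y + 1657.5
0.25Y = 1737.5, so Y = 1737.5/0.25 = 6950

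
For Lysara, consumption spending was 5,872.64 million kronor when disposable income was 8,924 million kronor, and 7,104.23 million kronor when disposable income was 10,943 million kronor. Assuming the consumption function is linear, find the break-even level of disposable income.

Y = 1100

MPC = (7104.23 − 5872.64)/(10943 − 8924) = 1231.59/2019 = 0.61
a = 5872.64 − 0.61(8924) = 5872.64 − 5443.64 = 429
Break-even: Y = a/(1−MPC) = 429/0.39 = 1100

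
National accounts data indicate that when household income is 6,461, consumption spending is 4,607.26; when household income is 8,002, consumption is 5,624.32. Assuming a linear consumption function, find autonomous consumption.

a = 343

MPC = ΔC/ΔY = (5624.32 − 4607.26)/(8002 − 6461) = 1017.06/1541 = 0.66
a = C − MPC·Y = 4607.26 − 0.66(6461) = 4607.26 − 4264.26 = 343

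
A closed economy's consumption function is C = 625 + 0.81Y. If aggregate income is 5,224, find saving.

S = 367.56

C = 625 + 0.81(5224) = 625 + 4231.44 = 4856.44
S = Y − C = 5224 − 4856.44 = 367.56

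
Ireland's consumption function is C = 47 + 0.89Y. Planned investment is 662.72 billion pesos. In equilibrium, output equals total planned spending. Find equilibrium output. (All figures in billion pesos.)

Y = 6452

Y = C + I = 47 + 0.89Y + 662.72
Y − 0.89Y = 709.72
0.11Y = 709.72, so Y = 709.72/0.11 = 6452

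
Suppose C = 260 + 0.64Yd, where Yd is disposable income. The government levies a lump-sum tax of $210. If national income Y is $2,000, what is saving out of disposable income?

S = 384.4

Yd = Y − T = 2000 − 210 = 1790
C = 260 + 0.64(1790) = 260 + 1145.6 = 1405.6
S = Yd − C = 1790 − 1405.6 = 384.4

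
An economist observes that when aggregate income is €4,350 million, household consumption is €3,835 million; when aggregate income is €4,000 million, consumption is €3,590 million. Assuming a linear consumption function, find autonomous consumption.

MPC = ΔC/ΔY = (3835 − 3590)/(4350 − 4000) = 245/350 = 0.7
a = C − MPC·Y = 3590 − 0.7(4000) = 3590 − 2800 = 790

a = 790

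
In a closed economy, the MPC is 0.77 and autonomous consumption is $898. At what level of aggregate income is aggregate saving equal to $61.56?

S = Y − C = -898 + 0.23Y
-898 + 0.23Y = 61.56, so 0.23Y = 959.56 and Y = 4172

Y = 4172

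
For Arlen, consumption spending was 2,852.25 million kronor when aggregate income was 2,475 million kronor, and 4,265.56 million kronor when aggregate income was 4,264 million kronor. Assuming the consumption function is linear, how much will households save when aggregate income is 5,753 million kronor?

MPC = (4265.56 − 2852.25)/(4264 − 2475) = 1413.31/1789 = 0.79
a = 2852.25 − 0.79(2475) = 2852.25 − 1955.25 = 897
C = 897 + 0.79(5753) = 5441.87
S = 5753 − 5441.87 = 311.13

S = 311.13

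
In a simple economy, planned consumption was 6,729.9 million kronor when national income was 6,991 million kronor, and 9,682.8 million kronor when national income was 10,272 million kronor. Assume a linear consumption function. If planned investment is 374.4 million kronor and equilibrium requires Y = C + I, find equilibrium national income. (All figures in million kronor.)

MPC = (9682.8 − 6729.9)/(10272 − 6991) = 2952.9/3281 = 0.9
a = 6729.9 − 0.9(6991) = 438
Equilibrium: Y = 438 + 0.9Y + 374.4
0.1Y = 812.4, so Y = 812.4/0.1 = 8124

Y = 8124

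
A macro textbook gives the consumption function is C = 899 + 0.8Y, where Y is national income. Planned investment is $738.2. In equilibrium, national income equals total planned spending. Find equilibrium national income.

Y = C + I = 899 + 0.8Y + 738.2
Y − 0.8Y = 1637.2
0.2Y = 1637.2, so Y = 1637.2/0.2 = 8186

Y = 8186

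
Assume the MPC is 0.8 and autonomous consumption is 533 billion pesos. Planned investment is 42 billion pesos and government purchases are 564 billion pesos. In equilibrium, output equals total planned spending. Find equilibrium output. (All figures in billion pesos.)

Y = 5695

Y = C + I + G = 533 + 0.8Y + 42 + 564
Y − 0.8Y = 1139
0.2Y = 1139, so Y = 1139/0.2 = 5695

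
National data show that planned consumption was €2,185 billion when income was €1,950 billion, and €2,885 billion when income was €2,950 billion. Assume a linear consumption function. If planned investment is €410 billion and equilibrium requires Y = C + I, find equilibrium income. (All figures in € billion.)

Y = 4100

MPC = (2885 − 2185)/(2950 − 1950) = 700/1000 = 0.7
a = 2185 − 0.7(1950) = 820
Equilibrium: Y = 820 + 0.7Y + 410
0.3Y = 1230, so Y = 1230/0.3 = 4100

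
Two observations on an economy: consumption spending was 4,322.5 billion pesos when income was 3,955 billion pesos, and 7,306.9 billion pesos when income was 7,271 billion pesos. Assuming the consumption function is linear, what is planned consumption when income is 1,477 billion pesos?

MPC = (7306.9 − 4322.5)/(7271 − 3955) = 2984.4/3316 = 0.9
a = 4322.5 − 0.9(3955) = 4322.5 − 3559.5 = 763
C = 763 + 0.9(1477) = 763 + 1329.3 = 2092.3

C = 2092.3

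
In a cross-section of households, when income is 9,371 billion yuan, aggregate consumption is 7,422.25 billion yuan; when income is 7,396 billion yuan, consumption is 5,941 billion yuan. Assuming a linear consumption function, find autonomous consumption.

MPC = ΔC/ΔY = (7422.25 − 5941)/(9371 − 7396) = 1481.25/1975 = 0.75
a = C − MPC·Y = 5941 − 0.75(7396) = 5941 − 5547 = 394

a = 394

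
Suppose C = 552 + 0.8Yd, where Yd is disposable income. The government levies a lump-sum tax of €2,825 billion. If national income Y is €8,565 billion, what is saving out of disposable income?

Yd = Y − T = 8565 − 2825 = 5740
C = 552 + 0.8(5740) = 552 + 4592 = 5144
S = Yd − C = 5740 − 5144 = 596

S = 596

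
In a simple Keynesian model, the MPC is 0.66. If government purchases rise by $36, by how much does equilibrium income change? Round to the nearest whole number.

The multiplier is 1/(1 − MPC) = 1/0.34.
ΔY = 36/0.34 = 105.88 ≈ 106

ΔY ≈ 106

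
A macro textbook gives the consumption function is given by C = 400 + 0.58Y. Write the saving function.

S = -400 + 0.42Y

S = Y − C = Y − (400 + 0.58Y) = -400 + (1 − 0.58)Y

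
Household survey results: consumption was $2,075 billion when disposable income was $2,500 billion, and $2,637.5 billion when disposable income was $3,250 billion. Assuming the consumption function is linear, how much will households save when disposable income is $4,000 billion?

S = 800

MPC = (2637.5 − 2075)/(3250 − 2500) = 562.5/750 = 0.75
a = 2075 − 0.75(2500) = 2075 − 1875 = 200
C = 200 + 0.75(4000) = 3200
S = 4000 − 3200 = 800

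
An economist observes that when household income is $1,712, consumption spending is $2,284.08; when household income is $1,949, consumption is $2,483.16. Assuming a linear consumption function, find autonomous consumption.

MPC = ΔC/ΔY = (2483.16 − 2284.08)/(1949 − 1712) = 199.08/237 = 0.84
a = C − MPC·Y = 2284.08 − 0.84(1712) = 2284.08 − 1438.08 = 846

a = 846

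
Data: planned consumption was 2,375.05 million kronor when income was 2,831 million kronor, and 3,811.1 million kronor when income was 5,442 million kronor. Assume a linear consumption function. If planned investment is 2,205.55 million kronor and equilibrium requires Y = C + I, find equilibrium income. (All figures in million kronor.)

MPC = (3811.1 − 2375.05)/(5442 − 2831) = 1436.05/2611 = 0.55
a = 2375.05 − 0.55(2831) = 818
Equilibrium: Y = 818 + 0.55Y + 2205.55
0.45Y = 3023.55, so Y = 3023.55/0.45 = 6719

Y = 6719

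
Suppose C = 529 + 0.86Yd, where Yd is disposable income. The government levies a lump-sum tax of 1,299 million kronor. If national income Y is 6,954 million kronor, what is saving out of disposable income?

S = 262.7

Yd = Y − T = 6954 − 1299 = 5655
C = 529 + 0.86(5655) = 529 + 4863.3 = 5392.3
S = Yd − C = 5655 − 5392.3 = 262.7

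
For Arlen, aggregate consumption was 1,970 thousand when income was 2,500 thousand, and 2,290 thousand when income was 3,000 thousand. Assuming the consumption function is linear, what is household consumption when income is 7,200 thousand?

MPC = (2290 − 1970)/(3000 − 2500) = 320/500 = 0.64
a = 1970 − 0.64(2500) = 1970 − 1600 = 370
C = 370 + 0.64(7200) = 370 + 4608 = 4978

C = 4978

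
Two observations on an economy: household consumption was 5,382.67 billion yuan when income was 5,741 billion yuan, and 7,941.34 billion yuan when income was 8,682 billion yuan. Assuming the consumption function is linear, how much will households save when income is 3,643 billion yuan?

MPC = (7941.34 − 5382.67)/(8682 − 5741) = 2558.67/2941 = 0.87
a = 5382.67 − 0.87(5741) = 5382.67 − 4994.67 = 388
C = 388 + 0.87(3643) = 3557.41
S = 3643 − 3557.41 = 85.59

S = 85.59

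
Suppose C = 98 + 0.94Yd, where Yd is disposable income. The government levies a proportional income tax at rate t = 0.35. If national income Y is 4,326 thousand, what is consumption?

Yd = (1 − 0.35)(4326) = 0.65(4326) = 2811.9
C = 98 + 0.94(2811.9) = 98 + 2643.186 = 2741.186

C = 2741.186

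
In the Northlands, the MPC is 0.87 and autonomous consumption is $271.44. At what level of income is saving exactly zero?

At break-even, C = Y: 271.44 + 0.87Y = Y
0.13Y = 271.44, so Y = 271.44/0.13 = 2088

Y = 2088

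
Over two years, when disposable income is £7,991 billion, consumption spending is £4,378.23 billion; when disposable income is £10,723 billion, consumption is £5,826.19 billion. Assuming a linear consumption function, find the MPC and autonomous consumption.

MPC = ΔC/ΔY = (5826.19 − 4378.23)/(10723 − 7991) = 1447.96/2732 = 0.53
a = C − MPC·Y = 4378.23 − 0.53(7991) = 4378.23 − 4235.23 = 143

MPC = 0.53; a = 143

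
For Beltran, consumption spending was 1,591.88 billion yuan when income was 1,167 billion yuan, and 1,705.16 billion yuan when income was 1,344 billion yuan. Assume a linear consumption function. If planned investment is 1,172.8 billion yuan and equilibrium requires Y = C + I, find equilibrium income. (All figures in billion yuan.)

MPC = (1705.16 − 1591.88)/(1344 − 1167) = 113.28/177 = 0.64
a = 1591.88 − 0.64(1167) = 845
Equilibrium: Y = 845 + 0.64Y + 1172.8
0.36Y = 2017.8, so Y = 2017.8/0.36 = 5605

Y = 5605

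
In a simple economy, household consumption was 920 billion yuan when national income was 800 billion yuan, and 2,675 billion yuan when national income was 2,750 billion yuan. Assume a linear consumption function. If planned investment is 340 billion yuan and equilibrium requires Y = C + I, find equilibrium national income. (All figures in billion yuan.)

MPC = (2675 − 920)/(2750 − 800) = 1755/1950 = 0.9
a = 920 − 0.9(800) = 200
Equilibrium: Y = 200 + 0.9Y + 340
0.1Y = 540, so Y = 540/0.1 = 5400

Y = 5400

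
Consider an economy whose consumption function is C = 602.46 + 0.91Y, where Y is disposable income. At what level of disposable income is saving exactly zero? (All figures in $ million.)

At break-even, C = Y: 602.46 + 0.91Y = Y
0.09Y = 602.46, so Y = 602.46/0.09 = 6694

Y = 6694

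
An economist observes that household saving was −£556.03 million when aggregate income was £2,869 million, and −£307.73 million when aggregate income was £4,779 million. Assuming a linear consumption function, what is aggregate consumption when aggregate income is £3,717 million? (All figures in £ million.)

C = 4162.79

MPS = ΔS/ΔY = (-307.73 − (-556.03))/(4779 − 2869) = 248.3/1910 = 0.13
MPC = 1 − MPS = 0.87
Autonomous saving = -556.03 − 0.13(2869) = -929, so a = 929
C = 929 + 0.87(3717) = 929 + 3233.79 = 4162.79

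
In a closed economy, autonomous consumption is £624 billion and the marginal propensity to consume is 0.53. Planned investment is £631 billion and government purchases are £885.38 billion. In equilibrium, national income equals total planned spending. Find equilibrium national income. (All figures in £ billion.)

Y = C + I + G = 624 + 0.53Y + 631 + 885.38
Y − 0.53Y = 2140.38
0.47Y = 2140.38, so Y = 2140.38/0.47 = 4554

Y = 4554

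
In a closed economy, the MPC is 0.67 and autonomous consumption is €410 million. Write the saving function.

S = -410 + 0.33Y

S = Y − C = Y − (410 + 0.67Y) = -410 + (1 − 0.67)Y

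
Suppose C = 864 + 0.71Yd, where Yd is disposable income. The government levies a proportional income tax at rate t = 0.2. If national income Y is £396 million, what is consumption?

Yd = (1 − 0.2)(396) = 0.8(396) = 316.8
C = 864 + 0.71(316.8) = 864 + 224.928 = 1088.928

C = 1088.928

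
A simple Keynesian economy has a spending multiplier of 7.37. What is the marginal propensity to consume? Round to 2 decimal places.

MPC = 0.86

k = 1/(1 − MPC), so 1 − MPC = 1/k = 1/7.37 = 0.1357
MPC = 1 − 0.1357 = 0.86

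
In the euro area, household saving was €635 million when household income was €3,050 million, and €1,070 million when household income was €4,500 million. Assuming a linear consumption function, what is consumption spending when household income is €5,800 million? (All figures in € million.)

C = 4340

MPS = ΔS/ΔY = (1070 − 635)/(4500 − 3050) = 435/1450 = 0.3
MPC = 1 − MPS = 0.7
Autonomous saving = 635 − 0.3(3050) = -280, so a = 280
C = 280 + 0.7(5800) = 280 + 4060 = 4340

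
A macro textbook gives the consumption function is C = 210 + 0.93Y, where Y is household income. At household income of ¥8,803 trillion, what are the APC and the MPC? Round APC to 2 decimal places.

MPC = 0.93 (the slope of the consumption function)
C = 210 + 0.93(8803) = 8396.79, so APC = 8396.79/8803 = 0.95

APC = 0.95; MPC = 0.93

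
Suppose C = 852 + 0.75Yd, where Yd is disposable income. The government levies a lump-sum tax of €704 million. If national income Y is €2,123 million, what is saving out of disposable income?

Yd = Y − T = 2123 − 704 = 1419
C = 852 + 0.75(1419) = 852 + 1064.25 = 1916.25
S = Yd − C = 1419 − 1916.25 = -497.25

S = -497.25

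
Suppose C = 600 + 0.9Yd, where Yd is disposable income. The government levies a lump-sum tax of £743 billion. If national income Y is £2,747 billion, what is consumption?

C = 2403.6

Yd = Y − T = 2747 − 743 = 2004
C = 600 + 0.9(2004) = 600 + 1803.6 = 2403.6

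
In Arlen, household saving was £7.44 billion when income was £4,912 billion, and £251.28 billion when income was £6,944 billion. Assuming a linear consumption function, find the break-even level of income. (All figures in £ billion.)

Y = 4850

MPS = ΔS/ΔY = (251.28 − 7.44)/(6944 − 4912) = 243.84/2032 = 0.12
MPC = 1 − MPS = 0.88
From S(4912) = 7.44: −a + 0.12(4912) = 7.44, so a = 589.44 − 7.44 = 582
Break-even (S = 0): Y = a/MPS = 582/0.12 = 4850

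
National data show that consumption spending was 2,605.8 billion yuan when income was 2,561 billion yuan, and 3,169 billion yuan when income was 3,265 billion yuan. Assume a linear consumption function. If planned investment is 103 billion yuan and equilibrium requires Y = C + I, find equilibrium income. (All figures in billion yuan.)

MPC = (3169 − 2605.8)/(3265 − 2561) = 563.2/704 = 0.8
a = 2605.8 − 0.8(2561) = 557
Equilibrium: Y = 557 + 0.8Y + 103
0.2Y = 660, so Y = 660/0.2 = 3300

Y = 3300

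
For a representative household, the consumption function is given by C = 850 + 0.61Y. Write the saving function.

S = -850 + 0.39Y

S = Y − C = Y − (850 + 0.61Y) = -850 + (1 − 0.61)Y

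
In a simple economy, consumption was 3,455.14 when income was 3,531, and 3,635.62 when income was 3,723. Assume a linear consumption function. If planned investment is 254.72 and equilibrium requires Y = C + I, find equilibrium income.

Y = 6512

MPC = (3635.62 − 3455.14)/(3723 − 3531) = 180.48/192 = 0.94
a = 3455.14 − 0.94(3531) = 136
Equilibrium: Y = 136 + 0.94Y + 254.72
0.06Y = 390.72, so Y = 390.72/0.06 = 6512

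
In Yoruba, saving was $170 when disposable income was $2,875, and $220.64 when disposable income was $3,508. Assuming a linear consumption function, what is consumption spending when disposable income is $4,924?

MPS = ΔS/ΔY = (220.64 − 170)/(3508 − 2875) = 50.64/633 = 0.08
MPC = 1 − MPS = 0.92
Autonomous saving = 170 − 0.08(2875) = -60, so a = 60
C = 60 + 0.92(4924) = 60 + 4530.08 = 4590.08

C = 4590.08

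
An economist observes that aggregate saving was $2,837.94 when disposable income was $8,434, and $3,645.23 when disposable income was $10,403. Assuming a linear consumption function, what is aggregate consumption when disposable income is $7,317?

MPS = ΔS/ΔY = (3645.23 − 2837.94)/(10403 − 8434) = 807.29/1969 = 0.41
MPC = 1 − MPS = 0.59
Autonomous saving = 2837.94 − 0.41(8434) = -620, so a = 620
C = 620 + 0.59(7317) = 620 + 4317.03 = 4937.03

C = 4937.03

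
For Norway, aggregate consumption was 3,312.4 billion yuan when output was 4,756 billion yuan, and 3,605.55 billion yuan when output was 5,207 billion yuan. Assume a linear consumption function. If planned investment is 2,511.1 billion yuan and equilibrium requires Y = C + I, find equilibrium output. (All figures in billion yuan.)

MPC = (3605.55 − 3312.4)/(5207 − 4756) = 293.15/451 = 0.65
a = 3312.4 − 0.65(4756) = 221
Equilibrium: Y = 221 + 0.65Y + 2511.1
0.35Y = 2732.1, so Y = 2732.1/0.35 = 7806

Y = 7806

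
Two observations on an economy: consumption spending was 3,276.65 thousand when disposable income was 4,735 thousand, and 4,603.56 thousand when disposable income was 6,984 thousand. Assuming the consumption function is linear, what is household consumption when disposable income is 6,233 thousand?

C = 4160.47

MPC = (4603.56 − 3276.65)/(6984 − 4735) = 1326.91/2249 = 0.59
a = 3276.65 − 0.59(4735) = 3276.65 − 2793.65 = 483
C = 483 + 0.59(6233) = 483 + 3677.47 = 4160.47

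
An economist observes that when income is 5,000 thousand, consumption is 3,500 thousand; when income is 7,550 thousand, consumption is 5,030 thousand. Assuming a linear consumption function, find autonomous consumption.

MPC = ΔC/ΔY = (5030 − 3500)/(7550 − 5000) = 1530/2550 = 0.6
a = C − MPC·Y = 3500 − 0.6(5000) = 3500 − 3000 = 500

a = 500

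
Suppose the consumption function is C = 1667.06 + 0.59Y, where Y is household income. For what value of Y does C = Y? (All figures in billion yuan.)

Y = 4066

At break-even, C = Y: 1667.06 + 0.59Y = Y
0.41Y = 1667.06, so Y = 1667.06/0.41 = 4066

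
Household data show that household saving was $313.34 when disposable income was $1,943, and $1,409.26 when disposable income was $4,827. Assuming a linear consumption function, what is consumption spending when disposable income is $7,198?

C = 4887.76

MPS = ΔS/ΔY = (1409.26 − 313.34)/(4827 − 1943) = 1095.92/2884 = 0.38
MPC = 1 − MPS = 0.62
Autonomous saving = 313.34 − 0.38(1943) = -425, so a = 425
C = 425 + 0.62(7198) = 425 + 4462.76 = 4887.76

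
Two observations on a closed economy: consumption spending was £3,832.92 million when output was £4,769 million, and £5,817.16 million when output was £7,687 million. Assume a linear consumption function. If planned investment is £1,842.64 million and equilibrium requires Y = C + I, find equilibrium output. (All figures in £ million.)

MPC = (5817.16 − 3832.92)/(7687 − 4769) = 1984.24/2918 = 0.68
a = 3832.92 − 0.68(4769) = 590
Equilibrium: Y = 590 + 0.68Y + 1842.64
0.32Y = 2432.64, so Y = 2432.64/0.32 = 7602

Y = 7602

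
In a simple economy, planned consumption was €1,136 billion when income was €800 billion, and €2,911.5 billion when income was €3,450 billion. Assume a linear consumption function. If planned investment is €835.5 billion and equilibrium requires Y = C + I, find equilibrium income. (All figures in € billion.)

Y = 4350

MPC = (2911.5 − 1136)/(3450 − 800) = 1775.5/2650 = 0.67
a = 1136 − 0.67(800) = 600
Equilibrium: Y = 600 + 0.67Y + 835.5
0.33Y = 1435.5, so Y = 1435.5/0.33 = 4350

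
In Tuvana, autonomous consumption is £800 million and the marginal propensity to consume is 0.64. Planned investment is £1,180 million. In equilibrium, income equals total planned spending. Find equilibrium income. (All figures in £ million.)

Y = 5500

Y = C + I = 800 + 0.64Y + 1180
Y − 0.64Y = 1980
0.36Y = 1980, so Y = 1980/0.36 = 5500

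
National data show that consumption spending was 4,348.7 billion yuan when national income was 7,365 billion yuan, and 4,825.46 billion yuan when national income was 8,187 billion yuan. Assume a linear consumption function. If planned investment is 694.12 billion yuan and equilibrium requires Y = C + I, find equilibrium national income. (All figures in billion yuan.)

MPC = (4825.46 − 4348.7)/(8187 − 7365) = 476.76/822 = 0.58
a = 4348.7 − 0.58(7365) = 77
Equilibrium: Y = 77 + 0.58Y + 694.12
0.42Y = 771.12, so Y = 771.12/0.42 = 1836

Y = 1836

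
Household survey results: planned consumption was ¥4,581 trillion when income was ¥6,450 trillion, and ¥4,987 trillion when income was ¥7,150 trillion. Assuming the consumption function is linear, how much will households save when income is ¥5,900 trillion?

S = 1638

MPC = (4987 − 4581)/(7150 − 6450) = 406/700 = 0.58
a = 4581 − 0.58(6450) = 4581 − 3741 = 840
C = 840 + 0.58(5900) = 4262
S = 5900 − 4262 = 1638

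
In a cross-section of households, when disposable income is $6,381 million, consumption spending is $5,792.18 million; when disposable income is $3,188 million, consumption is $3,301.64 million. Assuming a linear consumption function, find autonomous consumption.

MPC = ΔC/ΔY = (5792.18 − 3301.64)/(6381 − 3188) = 2490.54/3193 = 0.78
a = C − MPC·Y = 3301.64 − 0.78(3188) = 3301.64 − 2486.64 = 815

a = 815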